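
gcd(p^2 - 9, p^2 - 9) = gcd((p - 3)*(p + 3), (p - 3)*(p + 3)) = p^2 - 9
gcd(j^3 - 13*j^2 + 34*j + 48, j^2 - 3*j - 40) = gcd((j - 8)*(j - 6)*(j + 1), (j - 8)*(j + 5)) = j - 8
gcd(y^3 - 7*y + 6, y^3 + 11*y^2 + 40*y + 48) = y + 3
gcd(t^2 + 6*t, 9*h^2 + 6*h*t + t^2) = 1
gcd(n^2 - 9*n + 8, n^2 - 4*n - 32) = n - 8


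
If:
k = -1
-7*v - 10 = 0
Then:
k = -1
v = -10/7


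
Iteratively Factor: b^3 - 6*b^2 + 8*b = (b)*(b^2 - 6*b + 8) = b*(b - 4)*(b - 2)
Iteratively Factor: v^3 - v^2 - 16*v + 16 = (v - 1)*(v^2 - 16) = (v - 4)*(v - 1)*(v + 4)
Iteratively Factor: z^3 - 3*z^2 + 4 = (z - 2)*(z^2 - z - 2) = (z - 2)^2*(z + 1)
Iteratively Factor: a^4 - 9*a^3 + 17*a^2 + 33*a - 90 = (a + 2)*(a^3 - 11*a^2 + 39*a - 45) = (a - 3)*(a + 2)*(a^2 - 8*a + 15) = (a - 3)^2*(a + 2)*(a - 5)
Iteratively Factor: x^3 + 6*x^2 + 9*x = (x + 3)*(x^2 + 3*x) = (x + 3)^2*(x)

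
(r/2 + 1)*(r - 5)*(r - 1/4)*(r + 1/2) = r^4/2 - 11*r^3/8 - 87*r^2/16 - 17*r/16 + 5/8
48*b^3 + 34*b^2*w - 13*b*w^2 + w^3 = (-8*b + w)*(-6*b + w)*(b + w)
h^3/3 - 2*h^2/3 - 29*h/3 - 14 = (h/3 + 1)*(h - 7)*(h + 2)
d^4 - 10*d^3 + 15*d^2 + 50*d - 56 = (d - 7)*(d - 4)*(d - 1)*(d + 2)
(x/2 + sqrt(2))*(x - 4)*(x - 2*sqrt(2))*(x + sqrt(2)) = x^4/2 - 2*x^3 + sqrt(2)*x^3/2 - 4*x^2 - 2*sqrt(2)*x^2 - 4*sqrt(2)*x + 16*x + 16*sqrt(2)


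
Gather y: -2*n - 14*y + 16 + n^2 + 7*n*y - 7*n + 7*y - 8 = n^2 - 9*n + y*(7*n - 7) + 8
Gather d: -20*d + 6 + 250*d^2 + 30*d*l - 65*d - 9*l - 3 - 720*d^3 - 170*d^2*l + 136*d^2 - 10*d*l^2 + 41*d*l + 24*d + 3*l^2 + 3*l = -720*d^3 + d^2*(386 - 170*l) + d*(-10*l^2 + 71*l - 61) + 3*l^2 - 6*l + 3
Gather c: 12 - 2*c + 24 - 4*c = 36 - 6*c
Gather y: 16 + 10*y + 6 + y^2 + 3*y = y^2 + 13*y + 22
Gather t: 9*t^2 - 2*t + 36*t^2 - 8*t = 45*t^2 - 10*t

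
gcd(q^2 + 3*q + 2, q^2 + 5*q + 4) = q + 1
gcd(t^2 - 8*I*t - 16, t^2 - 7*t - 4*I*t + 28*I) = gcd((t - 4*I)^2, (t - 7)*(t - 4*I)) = t - 4*I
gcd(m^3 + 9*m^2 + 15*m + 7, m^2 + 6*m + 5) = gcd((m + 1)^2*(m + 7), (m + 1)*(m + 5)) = m + 1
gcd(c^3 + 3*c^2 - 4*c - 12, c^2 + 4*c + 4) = c + 2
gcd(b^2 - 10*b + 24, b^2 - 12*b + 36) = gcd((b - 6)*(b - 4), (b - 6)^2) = b - 6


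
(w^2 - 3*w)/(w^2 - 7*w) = (w - 3)/(w - 7)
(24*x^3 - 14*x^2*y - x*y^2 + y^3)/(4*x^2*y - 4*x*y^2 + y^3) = (12*x^2 - x*y - y^2)/(y*(2*x - y))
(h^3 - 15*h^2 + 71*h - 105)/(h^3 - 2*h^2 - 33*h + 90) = (h - 7)/(h + 6)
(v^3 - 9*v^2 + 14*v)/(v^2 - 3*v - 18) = v*(-v^2 + 9*v - 14)/(-v^2 + 3*v + 18)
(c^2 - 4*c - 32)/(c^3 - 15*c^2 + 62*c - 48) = (c + 4)/(c^2 - 7*c + 6)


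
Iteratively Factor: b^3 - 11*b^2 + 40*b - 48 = (b - 4)*(b^2 - 7*b + 12) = (b - 4)*(b - 3)*(b - 4)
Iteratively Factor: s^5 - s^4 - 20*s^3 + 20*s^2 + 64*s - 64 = (s - 1)*(s^4 - 20*s^2 + 64) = (s - 1)*(s + 2)*(s^3 - 2*s^2 - 16*s + 32) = (s - 4)*(s - 1)*(s + 2)*(s^2 + 2*s - 8) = (s - 4)*(s - 1)*(s + 2)*(s + 4)*(s - 2)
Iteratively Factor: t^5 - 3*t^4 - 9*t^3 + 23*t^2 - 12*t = (t - 4)*(t^4 + t^3 - 5*t^2 + 3*t) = (t - 4)*(t - 1)*(t^3 + 2*t^2 - 3*t) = t*(t - 4)*(t - 1)*(t^2 + 2*t - 3) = t*(t - 4)*(t - 1)*(t + 3)*(t - 1)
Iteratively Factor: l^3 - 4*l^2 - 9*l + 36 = (l - 4)*(l^2 - 9) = (l - 4)*(l - 3)*(l + 3)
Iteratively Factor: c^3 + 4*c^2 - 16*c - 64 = (c + 4)*(c^2 - 16) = (c - 4)*(c + 4)*(c + 4)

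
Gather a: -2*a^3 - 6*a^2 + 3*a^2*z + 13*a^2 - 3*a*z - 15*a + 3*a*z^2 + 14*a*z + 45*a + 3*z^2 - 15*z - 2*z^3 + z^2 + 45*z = -2*a^3 + a^2*(3*z + 7) + a*(3*z^2 + 11*z + 30) - 2*z^3 + 4*z^2 + 30*z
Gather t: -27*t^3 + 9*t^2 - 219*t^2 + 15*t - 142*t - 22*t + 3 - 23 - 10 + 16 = -27*t^3 - 210*t^2 - 149*t - 14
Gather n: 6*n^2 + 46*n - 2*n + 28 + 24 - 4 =6*n^2 + 44*n + 48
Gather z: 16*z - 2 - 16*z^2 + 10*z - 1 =-16*z^2 + 26*z - 3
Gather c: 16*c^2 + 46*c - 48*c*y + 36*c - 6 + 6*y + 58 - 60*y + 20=16*c^2 + c*(82 - 48*y) - 54*y + 72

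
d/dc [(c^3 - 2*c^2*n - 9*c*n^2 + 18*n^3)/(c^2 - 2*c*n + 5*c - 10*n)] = (c^2 + 10*c + 9*n^2)/(c^2 + 10*c + 25)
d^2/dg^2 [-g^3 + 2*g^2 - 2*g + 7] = 4 - 6*g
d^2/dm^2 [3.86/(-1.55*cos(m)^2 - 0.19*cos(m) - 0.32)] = (37.0946*(1 - cos(m)^2)^2 + 3.41031*cos(m)^3 + 11.028406*cos(m)^2 - 7.055308*cos(m) - 33.544172)/(1.55*cos(m)^2 + 0.19*cos(m) + 0.32)^3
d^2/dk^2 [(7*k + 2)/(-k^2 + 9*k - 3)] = 2*(-(2*k - 9)^2*(7*k + 2) + (21*k - 61)*(k^2 - 9*k + 3))/(k^2 - 9*k + 3)^3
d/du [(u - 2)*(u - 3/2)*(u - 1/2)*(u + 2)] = 4*u^3 - 6*u^2 - 13*u/2 + 8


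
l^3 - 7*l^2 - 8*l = l*(l - 8)*(l + 1)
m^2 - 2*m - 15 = (m - 5)*(m + 3)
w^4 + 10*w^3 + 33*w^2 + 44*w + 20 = (w + 1)*(w + 2)^2*(w + 5)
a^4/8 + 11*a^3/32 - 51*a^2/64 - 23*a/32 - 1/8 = (a/4 + 1)*(a/2 + 1/4)*(a - 2)*(a + 1/4)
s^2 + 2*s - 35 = (s - 5)*(s + 7)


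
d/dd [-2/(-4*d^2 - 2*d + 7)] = 4*(-4*d - 1)/(4*d^2 + 2*d - 7)^2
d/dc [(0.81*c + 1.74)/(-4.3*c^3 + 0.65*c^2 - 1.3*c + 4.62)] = (6.966*c^3 + 21.9195*c^2 - 2.262*c + 6.0042)/(18.49*c^6 - 5.59*c^5 + 11.6025*c^4 - 41.422*c^3 + 7.696*c^2 - 12.012*c + 21.3444)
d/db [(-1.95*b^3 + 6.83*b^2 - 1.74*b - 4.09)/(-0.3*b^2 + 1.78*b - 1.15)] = (0.585*b^4 - 6.942*b^3 + 18.3629*b^2 - 18.163*b + 9.2812)/(0.09*b^4 - 1.068*b^3 + 3.8584*b^2 - 4.094*b + 1.3225)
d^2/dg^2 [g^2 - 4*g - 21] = 2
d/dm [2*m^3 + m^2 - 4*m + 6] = 6*m^2 + 2*m - 4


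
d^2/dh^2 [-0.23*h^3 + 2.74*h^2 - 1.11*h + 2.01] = 5.48 - 1.38*h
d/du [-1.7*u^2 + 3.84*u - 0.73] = 3.84 - 3.4*u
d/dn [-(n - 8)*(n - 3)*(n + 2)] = -3*n^2 + 18*n - 2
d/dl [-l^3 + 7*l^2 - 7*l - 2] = -3*l^2 + 14*l - 7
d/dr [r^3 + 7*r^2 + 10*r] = 3*r^2 + 14*r + 10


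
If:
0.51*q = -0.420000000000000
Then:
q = -0.82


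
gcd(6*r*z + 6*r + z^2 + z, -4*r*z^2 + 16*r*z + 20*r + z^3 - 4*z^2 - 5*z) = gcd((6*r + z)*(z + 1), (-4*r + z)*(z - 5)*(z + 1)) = z + 1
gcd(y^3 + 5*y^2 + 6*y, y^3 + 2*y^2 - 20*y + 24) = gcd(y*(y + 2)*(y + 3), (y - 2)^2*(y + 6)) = 1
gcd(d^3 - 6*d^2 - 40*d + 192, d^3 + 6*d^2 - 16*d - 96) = d^2 + 2*d - 24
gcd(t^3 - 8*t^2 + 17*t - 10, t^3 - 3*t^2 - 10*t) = t - 5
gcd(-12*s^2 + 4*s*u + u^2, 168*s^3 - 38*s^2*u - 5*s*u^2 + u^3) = 6*s + u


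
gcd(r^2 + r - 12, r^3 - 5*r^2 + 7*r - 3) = r - 3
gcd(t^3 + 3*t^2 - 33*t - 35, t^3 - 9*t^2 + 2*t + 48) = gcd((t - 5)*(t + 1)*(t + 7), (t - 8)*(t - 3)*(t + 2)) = 1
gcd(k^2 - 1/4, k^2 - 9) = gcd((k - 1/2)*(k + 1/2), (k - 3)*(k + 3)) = 1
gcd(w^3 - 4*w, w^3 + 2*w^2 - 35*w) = w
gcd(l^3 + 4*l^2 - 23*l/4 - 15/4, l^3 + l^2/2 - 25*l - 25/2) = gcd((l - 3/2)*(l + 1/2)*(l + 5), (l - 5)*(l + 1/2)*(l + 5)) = l^2 + 11*l/2 + 5/2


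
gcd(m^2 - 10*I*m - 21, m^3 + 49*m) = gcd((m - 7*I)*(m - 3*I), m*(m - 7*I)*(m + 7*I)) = m - 7*I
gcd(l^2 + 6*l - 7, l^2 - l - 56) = l + 7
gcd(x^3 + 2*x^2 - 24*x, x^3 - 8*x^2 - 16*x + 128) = x - 4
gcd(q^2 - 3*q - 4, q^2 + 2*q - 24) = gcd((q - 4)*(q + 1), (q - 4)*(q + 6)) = q - 4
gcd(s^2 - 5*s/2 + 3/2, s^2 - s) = s - 1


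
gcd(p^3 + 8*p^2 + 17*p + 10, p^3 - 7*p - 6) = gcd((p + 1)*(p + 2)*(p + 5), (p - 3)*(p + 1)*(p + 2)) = p^2 + 3*p + 2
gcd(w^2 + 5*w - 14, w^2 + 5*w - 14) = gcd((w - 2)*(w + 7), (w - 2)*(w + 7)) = w^2 + 5*w - 14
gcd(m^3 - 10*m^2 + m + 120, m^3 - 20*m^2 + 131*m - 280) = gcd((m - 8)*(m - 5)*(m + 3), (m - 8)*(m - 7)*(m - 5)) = m^2 - 13*m + 40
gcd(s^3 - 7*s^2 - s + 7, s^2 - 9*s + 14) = s - 7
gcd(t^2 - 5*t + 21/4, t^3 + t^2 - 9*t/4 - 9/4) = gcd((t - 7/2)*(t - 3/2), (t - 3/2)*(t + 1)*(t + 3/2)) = t - 3/2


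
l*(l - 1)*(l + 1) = l^3 - l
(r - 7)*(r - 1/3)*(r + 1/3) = r^3 - 7*r^2 - r/9 + 7/9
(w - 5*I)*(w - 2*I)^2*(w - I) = w^4 - 10*I*w^3 - 33*w^2 + 44*I*w + 20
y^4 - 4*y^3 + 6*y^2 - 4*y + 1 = (y - 1)^4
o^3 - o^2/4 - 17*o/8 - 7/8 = (o - 7/4)*(o + 1/2)*(o + 1)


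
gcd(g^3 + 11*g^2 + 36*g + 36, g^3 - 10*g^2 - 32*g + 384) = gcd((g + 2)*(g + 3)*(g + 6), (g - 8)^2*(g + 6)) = g + 6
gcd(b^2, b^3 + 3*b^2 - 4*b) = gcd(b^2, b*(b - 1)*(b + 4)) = b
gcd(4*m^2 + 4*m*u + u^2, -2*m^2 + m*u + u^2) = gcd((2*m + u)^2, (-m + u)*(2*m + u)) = 2*m + u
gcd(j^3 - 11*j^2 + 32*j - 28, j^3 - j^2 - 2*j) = j - 2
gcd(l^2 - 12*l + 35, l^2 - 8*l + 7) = l - 7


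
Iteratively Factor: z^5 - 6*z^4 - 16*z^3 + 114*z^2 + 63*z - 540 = (z + 3)*(z^4 - 9*z^3 + 11*z^2 + 81*z - 180) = (z - 5)*(z + 3)*(z^3 - 4*z^2 - 9*z + 36) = (z - 5)*(z - 4)*(z + 3)*(z^2 - 9) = (z - 5)*(z - 4)*(z + 3)^2*(z - 3)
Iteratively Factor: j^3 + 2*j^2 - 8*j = (j)*(j^2 + 2*j - 8) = j*(j + 4)*(j - 2)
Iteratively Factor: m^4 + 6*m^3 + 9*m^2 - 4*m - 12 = (m - 1)*(m^3 + 7*m^2 + 16*m + 12) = (m - 1)*(m + 2)*(m^2 + 5*m + 6) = (m - 1)*(m + 2)*(m + 3)*(m + 2)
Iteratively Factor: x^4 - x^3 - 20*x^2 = (x + 4)*(x^3 - 5*x^2) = x*(x + 4)*(x^2 - 5*x) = x*(x - 5)*(x + 4)*(x)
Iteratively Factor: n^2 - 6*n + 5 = (n - 1)*(n - 5)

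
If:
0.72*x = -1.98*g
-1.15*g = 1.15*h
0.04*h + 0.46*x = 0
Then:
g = 0.00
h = 0.00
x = 0.00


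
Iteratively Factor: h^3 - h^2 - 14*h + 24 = (h - 2)*(h^2 + h - 12) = (h - 3)*(h - 2)*(h + 4)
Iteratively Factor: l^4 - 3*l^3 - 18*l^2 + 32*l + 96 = (l - 4)*(l^3 + l^2 - 14*l - 24) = (l - 4)*(l + 3)*(l^2 - 2*l - 8) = (l - 4)*(l + 2)*(l + 3)*(l - 4)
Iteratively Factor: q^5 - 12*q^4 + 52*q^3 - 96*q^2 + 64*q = (q)*(q^4 - 12*q^3 + 52*q^2 - 96*q + 64) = q*(q - 4)*(q^3 - 8*q^2 + 20*q - 16) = q*(q - 4)*(q - 2)*(q^2 - 6*q + 8) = q*(q - 4)*(q - 2)^2*(q - 4)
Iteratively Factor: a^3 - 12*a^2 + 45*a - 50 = (a - 5)*(a^2 - 7*a + 10) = (a - 5)*(a - 2)*(a - 5)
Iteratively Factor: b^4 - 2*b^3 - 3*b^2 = (b - 3)*(b^3 + b^2) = b*(b - 3)*(b^2 + b) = b*(b - 3)*(b + 1)*(b)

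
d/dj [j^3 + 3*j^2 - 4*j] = 3*j^2 + 6*j - 4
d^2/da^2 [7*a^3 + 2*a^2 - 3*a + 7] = 42*a + 4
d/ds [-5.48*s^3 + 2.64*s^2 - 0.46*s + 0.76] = -16.44*s^2 + 5.28*s - 0.46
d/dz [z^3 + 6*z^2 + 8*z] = 3*z^2 + 12*z + 8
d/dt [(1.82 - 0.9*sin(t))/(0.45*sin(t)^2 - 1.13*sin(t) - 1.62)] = (0.405*sin(t)^2 - 1.638*sin(t) + 3.5146)*cos(t)/(0.2025*sin(t)^4 - 1.017*sin(t)^3 - 0.1811*sin(t)^2 + 3.6612*sin(t) + 2.6244)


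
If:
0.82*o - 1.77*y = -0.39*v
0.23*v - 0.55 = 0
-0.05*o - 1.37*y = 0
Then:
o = -1.05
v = 2.39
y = 0.04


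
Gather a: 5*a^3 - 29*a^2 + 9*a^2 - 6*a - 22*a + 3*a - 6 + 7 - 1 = 5*a^3 - 20*a^2 - 25*a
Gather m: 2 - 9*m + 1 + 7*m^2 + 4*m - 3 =7*m^2 - 5*m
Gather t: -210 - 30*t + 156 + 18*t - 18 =-12*t - 72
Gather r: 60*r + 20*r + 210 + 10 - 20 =80*r + 200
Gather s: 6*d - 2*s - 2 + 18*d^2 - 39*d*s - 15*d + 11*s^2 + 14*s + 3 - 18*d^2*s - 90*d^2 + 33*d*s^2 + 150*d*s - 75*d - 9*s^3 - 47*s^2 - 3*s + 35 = -72*d^2 - 84*d - 9*s^3 + s^2*(33*d - 36) + s*(-18*d^2 + 111*d + 9) + 36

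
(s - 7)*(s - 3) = s^2 - 10*s + 21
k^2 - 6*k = k*(k - 6)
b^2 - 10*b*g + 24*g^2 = (b - 6*g)*(b - 4*g)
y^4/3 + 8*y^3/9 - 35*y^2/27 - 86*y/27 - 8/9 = (y/3 + 1)*(y - 2)*(y + 1/3)*(y + 4/3)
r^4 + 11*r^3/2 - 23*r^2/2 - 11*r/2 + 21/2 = (r - 3/2)*(r - 1)*(r + 1)*(r + 7)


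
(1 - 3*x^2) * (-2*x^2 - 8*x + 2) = 6*x^4 + 24*x^3 - 8*x^2 - 8*x + 2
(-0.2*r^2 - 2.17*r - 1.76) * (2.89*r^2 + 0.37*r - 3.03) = -0.578*r^4 - 6.3453*r^3 - 5.2833*r^2 + 5.9239*r + 5.3328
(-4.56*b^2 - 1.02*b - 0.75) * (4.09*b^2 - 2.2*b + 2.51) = -18.6504*b^4 + 5.8602*b^3 - 12.2691*b^2 - 0.9102*b - 1.8825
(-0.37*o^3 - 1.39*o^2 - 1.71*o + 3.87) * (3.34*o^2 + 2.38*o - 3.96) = -1.2358*o^5 - 5.5232*o^4 - 7.5544*o^3 + 14.3604*o^2 + 15.9822*o - 15.3252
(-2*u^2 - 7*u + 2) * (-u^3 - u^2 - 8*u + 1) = 2*u^5 + 9*u^4 + 21*u^3 + 52*u^2 - 23*u + 2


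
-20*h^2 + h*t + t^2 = (-4*h + t)*(5*h + t)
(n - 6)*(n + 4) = n^2 - 2*n - 24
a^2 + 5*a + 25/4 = (a + 5/2)^2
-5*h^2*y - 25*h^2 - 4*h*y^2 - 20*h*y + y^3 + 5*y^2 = (-5*h + y)*(h + y)*(y + 5)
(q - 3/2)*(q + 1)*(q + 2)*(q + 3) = q^4 + 9*q^3/2 + 2*q^2 - 21*q/2 - 9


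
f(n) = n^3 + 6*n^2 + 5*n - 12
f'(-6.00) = 41.00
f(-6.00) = -42.00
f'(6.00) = 185.00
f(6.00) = 450.00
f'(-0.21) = 2.61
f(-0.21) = -12.79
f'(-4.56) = 12.66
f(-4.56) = -4.86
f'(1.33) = 26.27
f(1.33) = 7.62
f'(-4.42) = 10.57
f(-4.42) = -3.23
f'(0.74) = 15.52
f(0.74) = -4.61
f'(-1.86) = -6.94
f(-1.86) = -6.98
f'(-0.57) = -0.87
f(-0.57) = -13.09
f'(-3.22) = -2.53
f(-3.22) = 0.72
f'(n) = 3*n^2 + 12*n + 5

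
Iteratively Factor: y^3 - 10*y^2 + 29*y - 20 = (y - 1)*(y^2 - 9*y + 20) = (y - 4)*(y - 1)*(y - 5)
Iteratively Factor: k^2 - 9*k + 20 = (k - 4)*(k - 5)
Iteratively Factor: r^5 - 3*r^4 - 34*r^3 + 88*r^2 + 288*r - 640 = (r + 4)*(r^4 - 7*r^3 - 6*r^2 + 112*r - 160) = (r - 5)*(r + 4)*(r^3 - 2*r^2 - 16*r + 32) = (r - 5)*(r - 2)*(r + 4)*(r^2 - 16) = (r - 5)*(r - 2)*(r + 4)^2*(r - 4)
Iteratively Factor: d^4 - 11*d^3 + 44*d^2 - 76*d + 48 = (d - 4)*(d^3 - 7*d^2 + 16*d - 12) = (d - 4)*(d - 2)*(d^2 - 5*d + 6) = (d - 4)*(d - 2)^2*(d - 3)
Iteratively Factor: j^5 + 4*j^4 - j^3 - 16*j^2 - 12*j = (j + 2)*(j^4 + 2*j^3 - 5*j^2 - 6*j) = j*(j + 2)*(j^3 + 2*j^2 - 5*j - 6) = j*(j + 1)*(j + 2)*(j^2 + j - 6) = j*(j + 1)*(j + 2)*(j + 3)*(j - 2)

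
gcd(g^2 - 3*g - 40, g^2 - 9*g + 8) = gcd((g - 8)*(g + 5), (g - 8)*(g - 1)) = g - 8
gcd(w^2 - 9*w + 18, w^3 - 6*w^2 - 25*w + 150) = w - 6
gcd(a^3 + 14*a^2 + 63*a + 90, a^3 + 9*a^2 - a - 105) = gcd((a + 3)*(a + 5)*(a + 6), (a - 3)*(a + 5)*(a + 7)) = a + 5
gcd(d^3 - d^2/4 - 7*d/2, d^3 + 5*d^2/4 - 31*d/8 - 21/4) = d^2 - d/4 - 7/2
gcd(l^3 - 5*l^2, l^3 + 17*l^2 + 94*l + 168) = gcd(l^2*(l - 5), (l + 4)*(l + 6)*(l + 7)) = 1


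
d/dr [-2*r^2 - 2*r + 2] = -4*r - 2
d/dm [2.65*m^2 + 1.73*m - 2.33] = 5.3*m + 1.73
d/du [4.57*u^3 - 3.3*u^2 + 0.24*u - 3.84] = 13.71*u^2 - 6.6*u + 0.24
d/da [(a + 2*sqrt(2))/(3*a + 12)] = 2*(2 - sqrt(2))/(3*(a + 4)^2)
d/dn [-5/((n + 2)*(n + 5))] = 5*(2*n + 7)/((n + 2)^2*(n + 5)^2)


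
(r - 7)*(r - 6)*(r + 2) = r^3 - 11*r^2 + 16*r + 84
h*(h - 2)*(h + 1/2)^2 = h^4 - h^3 - 7*h^2/4 - h/2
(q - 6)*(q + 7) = q^2 + q - 42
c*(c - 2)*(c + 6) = c^3 + 4*c^2 - 12*c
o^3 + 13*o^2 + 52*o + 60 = (o + 2)*(o + 5)*(o + 6)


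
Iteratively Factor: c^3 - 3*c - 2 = (c + 1)*(c^2 - c - 2) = (c - 2)*(c + 1)*(c + 1)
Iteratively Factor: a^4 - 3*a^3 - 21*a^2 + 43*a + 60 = (a + 4)*(a^3 - 7*a^2 + 7*a + 15) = (a - 5)*(a + 4)*(a^2 - 2*a - 3) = (a - 5)*(a - 3)*(a + 4)*(a + 1)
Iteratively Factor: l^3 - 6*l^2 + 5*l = (l - 1)*(l^2 - 5*l) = l*(l - 1)*(l - 5)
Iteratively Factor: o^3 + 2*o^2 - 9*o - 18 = (o + 3)*(o^2 - o - 6) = (o + 2)*(o + 3)*(o - 3)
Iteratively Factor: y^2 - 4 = (y + 2)*(y - 2)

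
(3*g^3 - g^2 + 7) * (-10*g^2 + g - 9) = -30*g^5 + 13*g^4 - 28*g^3 - 61*g^2 + 7*g - 63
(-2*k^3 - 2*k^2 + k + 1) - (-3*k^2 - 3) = -2*k^3 + k^2 + k + 4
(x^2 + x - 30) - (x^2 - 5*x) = 6*x - 30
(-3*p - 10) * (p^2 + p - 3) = -3*p^3 - 13*p^2 - p + 30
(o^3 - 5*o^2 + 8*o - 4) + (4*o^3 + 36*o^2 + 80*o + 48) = 5*o^3 + 31*o^2 + 88*o + 44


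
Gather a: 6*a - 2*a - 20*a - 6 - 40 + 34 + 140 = 128 - 16*a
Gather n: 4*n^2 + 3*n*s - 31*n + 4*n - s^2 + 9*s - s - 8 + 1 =4*n^2 + n*(3*s - 27) - s^2 + 8*s - 7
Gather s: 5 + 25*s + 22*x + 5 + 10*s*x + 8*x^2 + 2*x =s*(10*x + 25) + 8*x^2 + 24*x + 10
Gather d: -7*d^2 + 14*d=-7*d^2 + 14*d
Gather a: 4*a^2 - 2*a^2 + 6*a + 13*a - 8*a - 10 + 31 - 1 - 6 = 2*a^2 + 11*a + 14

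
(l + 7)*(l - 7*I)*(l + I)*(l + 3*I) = l^4 + 7*l^3 - 3*I*l^3 + 25*l^2 - 21*I*l^2 + 175*l + 21*I*l + 147*I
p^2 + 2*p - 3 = (p - 1)*(p + 3)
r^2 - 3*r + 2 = (r - 2)*(r - 1)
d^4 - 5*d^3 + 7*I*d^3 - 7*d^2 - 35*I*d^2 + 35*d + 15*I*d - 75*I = (d - 5)*(d - I)*(d + 3*I)*(d + 5*I)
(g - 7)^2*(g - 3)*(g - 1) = g^4 - 18*g^3 + 108*g^2 - 238*g + 147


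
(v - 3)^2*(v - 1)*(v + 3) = v^4 - 4*v^3 - 6*v^2 + 36*v - 27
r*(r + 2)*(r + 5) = r^3 + 7*r^2 + 10*r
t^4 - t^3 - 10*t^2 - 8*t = t*(t - 4)*(t + 1)*(t + 2)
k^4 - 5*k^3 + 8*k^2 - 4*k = k*(k - 2)^2*(k - 1)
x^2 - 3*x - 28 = (x - 7)*(x + 4)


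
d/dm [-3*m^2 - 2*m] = -6*m - 2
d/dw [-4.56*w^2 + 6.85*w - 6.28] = 6.85 - 9.12*w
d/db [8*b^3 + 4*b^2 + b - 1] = 24*b^2 + 8*b + 1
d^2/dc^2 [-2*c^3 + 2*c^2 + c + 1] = 4 - 12*c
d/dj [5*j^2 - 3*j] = 10*j - 3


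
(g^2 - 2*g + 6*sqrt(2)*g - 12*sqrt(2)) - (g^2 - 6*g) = 4*g + 6*sqrt(2)*g - 12*sqrt(2)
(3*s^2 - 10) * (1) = 3*s^2 - 10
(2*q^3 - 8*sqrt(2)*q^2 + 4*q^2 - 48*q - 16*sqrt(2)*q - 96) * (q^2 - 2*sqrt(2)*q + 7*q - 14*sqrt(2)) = 2*q^5 - 12*sqrt(2)*q^4 + 18*q^4 - 108*sqrt(2)*q^3 + 12*q^3 - 144*q^2 - 72*sqrt(2)*q^2 - 224*q + 864*sqrt(2)*q + 1344*sqrt(2)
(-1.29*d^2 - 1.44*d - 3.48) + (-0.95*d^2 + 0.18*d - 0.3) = -2.24*d^2 - 1.26*d - 3.78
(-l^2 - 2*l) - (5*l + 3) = -l^2 - 7*l - 3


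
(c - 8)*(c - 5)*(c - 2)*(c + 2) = c^4 - 13*c^3 + 36*c^2 + 52*c - 160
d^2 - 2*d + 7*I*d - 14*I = (d - 2)*(d + 7*I)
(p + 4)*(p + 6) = p^2 + 10*p + 24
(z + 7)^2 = z^2 + 14*z + 49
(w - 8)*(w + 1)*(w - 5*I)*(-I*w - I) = -I*w^4 - 5*w^3 + 6*I*w^3 + 30*w^2 + 15*I*w^2 + 75*w + 8*I*w + 40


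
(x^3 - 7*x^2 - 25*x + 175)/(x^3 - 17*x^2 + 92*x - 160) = (x^2 - 2*x - 35)/(x^2 - 12*x + 32)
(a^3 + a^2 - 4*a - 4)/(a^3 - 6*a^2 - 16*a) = (a^2 - a - 2)/(a*(a - 8))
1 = 1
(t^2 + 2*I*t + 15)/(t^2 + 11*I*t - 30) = (t - 3*I)/(t + 6*I)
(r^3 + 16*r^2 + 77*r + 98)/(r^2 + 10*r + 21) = (r^2 + 9*r + 14)/(r + 3)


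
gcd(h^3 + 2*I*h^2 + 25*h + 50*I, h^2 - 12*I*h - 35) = h - 5*I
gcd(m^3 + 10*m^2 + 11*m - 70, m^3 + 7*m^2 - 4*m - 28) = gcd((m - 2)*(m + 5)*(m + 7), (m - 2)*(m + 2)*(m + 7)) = m^2 + 5*m - 14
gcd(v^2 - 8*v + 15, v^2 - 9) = v - 3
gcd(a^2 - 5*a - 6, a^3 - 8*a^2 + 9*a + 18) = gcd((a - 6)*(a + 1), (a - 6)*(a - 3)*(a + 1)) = a^2 - 5*a - 6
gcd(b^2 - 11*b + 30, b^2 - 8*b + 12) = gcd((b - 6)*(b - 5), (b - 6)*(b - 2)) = b - 6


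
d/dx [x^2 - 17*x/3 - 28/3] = 2*x - 17/3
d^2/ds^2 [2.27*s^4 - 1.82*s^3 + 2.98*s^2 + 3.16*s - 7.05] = 27.24*s^2 - 10.92*s + 5.96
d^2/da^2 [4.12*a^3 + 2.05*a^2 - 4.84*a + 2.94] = 24.72*a + 4.1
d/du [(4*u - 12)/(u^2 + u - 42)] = 4*(u^2 + u - (u - 3)*(2*u + 1) - 42)/(u^2 + u - 42)^2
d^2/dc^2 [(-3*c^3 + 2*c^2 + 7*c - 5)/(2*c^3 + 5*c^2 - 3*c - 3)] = 2*(38*c^6 + 30*c^5 + 18*c^4 - 141*c^3 - 24*c^2 + 369*c - 165)/(8*c^9 + 60*c^8 + 114*c^7 - 91*c^6 - 351*c^5 + 18*c^4 + 297*c^3 + 54*c^2 - 81*c - 27)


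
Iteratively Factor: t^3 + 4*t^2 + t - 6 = (t + 2)*(t^2 + 2*t - 3) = (t + 2)*(t + 3)*(t - 1)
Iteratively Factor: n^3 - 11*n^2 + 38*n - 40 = (n - 4)*(n^2 - 7*n + 10) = (n - 5)*(n - 4)*(n - 2)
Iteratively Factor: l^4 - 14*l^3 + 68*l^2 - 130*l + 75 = (l - 5)*(l^3 - 9*l^2 + 23*l - 15) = (l - 5)*(l - 3)*(l^2 - 6*l + 5) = (l - 5)*(l - 3)*(l - 1)*(l - 5)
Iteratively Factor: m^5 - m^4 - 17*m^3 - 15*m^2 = (m + 1)*(m^4 - 2*m^3 - 15*m^2) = (m + 1)*(m + 3)*(m^3 - 5*m^2) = m*(m + 1)*(m + 3)*(m^2 - 5*m) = m*(m - 5)*(m + 1)*(m + 3)*(m)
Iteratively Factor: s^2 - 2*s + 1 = (s - 1)*(s - 1)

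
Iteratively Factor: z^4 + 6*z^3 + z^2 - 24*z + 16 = (z - 1)*(z^3 + 7*z^2 + 8*z - 16) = (z - 1)*(z + 4)*(z^2 + 3*z - 4) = (z - 1)*(z + 4)^2*(z - 1)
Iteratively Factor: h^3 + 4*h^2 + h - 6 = (h + 3)*(h^2 + h - 2) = (h - 1)*(h + 3)*(h + 2)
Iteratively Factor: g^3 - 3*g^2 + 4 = (g - 2)*(g^2 - g - 2) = (g - 2)*(g + 1)*(g - 2)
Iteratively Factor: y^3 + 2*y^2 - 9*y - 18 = (y + 2)*(y^2 - 9) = (y + 2)*(y + 3)*(y - 3)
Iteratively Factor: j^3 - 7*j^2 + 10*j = (j - 5)*(j^2 - 2*j) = j*(j - 5)*(j - 2)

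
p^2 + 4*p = p*(p + 4)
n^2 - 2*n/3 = n*(n - 2/3)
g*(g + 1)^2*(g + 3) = g^4 + 5*g^3 + 7*g^2 + 3*g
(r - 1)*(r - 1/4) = r^2 - 5*r/4 + 1/4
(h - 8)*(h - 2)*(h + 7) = h^3 - 3*h^2 - 54*h + 112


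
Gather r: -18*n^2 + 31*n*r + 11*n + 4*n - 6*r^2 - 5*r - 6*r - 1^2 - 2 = -18*n^2 + 15*n - 6*r^2 + r*(31*n - 11) - 3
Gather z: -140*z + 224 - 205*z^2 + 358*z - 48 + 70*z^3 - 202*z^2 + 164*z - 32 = 70*z^3 - 407*z^2 + 382*z + 144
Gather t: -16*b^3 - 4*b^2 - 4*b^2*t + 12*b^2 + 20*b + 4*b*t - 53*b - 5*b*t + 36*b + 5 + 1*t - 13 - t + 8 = -16*b^3 + 8*b^2 + 3*b + t*(-4*b^2 - b)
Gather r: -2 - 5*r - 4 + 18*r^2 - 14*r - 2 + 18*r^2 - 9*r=36*r^2 - 28*r - 8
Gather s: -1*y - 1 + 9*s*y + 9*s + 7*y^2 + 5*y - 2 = s*(9*y + 9) + 7*y^2 + 4*y - 3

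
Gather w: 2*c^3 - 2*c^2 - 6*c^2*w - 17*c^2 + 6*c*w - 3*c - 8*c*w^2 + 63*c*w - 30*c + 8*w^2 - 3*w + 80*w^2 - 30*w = 2*c^3 - 19*c^2 - 33*c + w^2*(88 - 8*c) + w*(-6*c^2 + 69*c - 33)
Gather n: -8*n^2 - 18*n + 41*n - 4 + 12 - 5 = -8*n^2 + 23*n + 3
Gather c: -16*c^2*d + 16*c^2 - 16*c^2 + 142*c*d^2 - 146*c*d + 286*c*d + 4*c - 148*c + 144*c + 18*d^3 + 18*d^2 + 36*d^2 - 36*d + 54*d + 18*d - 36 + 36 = -16*c^2*d + c*(142*d^2 + 140*d) + 18*d^3 + 54*d^2 + 36*d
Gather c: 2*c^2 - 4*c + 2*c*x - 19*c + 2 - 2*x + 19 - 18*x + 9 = 2*c^2 + c*(2*x - 23) - 20*x + 30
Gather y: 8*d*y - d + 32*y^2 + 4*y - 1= -d + 32*y^2 + y*(8*d + 4) - 1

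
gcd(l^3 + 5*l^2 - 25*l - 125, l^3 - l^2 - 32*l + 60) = l - 5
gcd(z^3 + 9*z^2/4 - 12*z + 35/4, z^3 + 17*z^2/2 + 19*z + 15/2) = z + 5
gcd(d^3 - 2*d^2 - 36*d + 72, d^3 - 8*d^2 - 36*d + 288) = d^2 - 36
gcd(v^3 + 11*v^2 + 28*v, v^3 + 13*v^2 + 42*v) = v^2 + 7*v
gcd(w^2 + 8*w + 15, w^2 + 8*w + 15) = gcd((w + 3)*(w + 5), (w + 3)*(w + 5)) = w^2 + 8*w + 15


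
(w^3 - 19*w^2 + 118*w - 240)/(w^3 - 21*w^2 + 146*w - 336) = (w - 5)/(w - 7)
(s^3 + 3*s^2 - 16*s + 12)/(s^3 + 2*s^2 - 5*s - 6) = (s^2 + 5*s - 6)/(s^2 + 4*s + 3)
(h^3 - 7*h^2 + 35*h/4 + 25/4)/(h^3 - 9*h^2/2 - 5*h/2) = (h - 5/2)/h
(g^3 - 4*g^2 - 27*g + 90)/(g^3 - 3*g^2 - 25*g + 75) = (g - 6)/(g - 5)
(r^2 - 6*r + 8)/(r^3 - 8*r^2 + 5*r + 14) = (r - 4)/(r^2 - 6*r - 7)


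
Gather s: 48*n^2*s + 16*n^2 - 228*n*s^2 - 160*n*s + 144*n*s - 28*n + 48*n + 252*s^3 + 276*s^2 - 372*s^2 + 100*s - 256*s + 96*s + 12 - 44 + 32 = 16*n^2 + 20*n + 252*s^3 + s^2*(-228*n - 96) + s*(48*n^2 - 16*n - 60)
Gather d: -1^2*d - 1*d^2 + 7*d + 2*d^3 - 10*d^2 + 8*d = 2*d^3 - 11*d^2 + 14*d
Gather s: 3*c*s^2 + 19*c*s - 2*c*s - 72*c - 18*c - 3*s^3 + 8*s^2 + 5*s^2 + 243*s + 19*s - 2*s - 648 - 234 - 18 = -90*c - 3*s^3 + s^2*(3*c + 13) + s*(17*c + 260) - 900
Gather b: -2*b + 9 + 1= 10 - 2*b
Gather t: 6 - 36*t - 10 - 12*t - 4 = -48*t - 8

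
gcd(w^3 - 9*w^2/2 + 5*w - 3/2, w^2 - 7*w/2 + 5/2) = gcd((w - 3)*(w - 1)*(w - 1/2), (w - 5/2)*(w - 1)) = w - 1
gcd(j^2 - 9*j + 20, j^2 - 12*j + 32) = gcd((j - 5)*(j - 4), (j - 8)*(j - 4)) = j - 4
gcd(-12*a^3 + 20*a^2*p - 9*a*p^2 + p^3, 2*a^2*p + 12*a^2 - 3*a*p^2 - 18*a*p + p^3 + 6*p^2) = 2*a^2 - 3*a*p + p^2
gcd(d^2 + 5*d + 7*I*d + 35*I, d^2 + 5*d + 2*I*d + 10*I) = d + 5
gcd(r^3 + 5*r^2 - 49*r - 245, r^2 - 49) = r^2 - 49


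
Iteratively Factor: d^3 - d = (d)*(d^2 - 1) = d*(d - 1)*(d + 1)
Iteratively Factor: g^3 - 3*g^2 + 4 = (g - 2)*(g^2 - g - 2) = (g - 2)^2*(g + 1)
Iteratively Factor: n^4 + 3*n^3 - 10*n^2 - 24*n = (n)*(n^3 + 3*n^2 - 10*n - 24) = n*(n + 4)*(n^2 - n - 6) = n*(n - 3)*(n + 4)*(n + 2)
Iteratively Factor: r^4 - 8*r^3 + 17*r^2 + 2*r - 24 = (r - 3)*(r^3 - 5*r^2 + 2*r + 8) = (r - 3)*(r + 1)*(r^2 - 6*r + 8) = (r - 4)*(r - 3)*(r + 1)*(r - 2)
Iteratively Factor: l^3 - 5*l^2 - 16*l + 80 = (l + 4)*(l^2 - 9*l + 20) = (l - 4)*(l + 4)*(l - 5)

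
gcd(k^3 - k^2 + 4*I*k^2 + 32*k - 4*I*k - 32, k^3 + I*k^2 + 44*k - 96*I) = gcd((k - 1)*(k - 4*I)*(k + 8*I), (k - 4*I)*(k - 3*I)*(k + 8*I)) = k^2 + 4*I*k + 32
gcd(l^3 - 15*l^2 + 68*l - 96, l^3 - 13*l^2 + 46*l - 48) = l^2 - 11*l + 24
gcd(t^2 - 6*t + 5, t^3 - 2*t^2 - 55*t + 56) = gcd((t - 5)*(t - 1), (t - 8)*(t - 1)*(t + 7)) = t - 1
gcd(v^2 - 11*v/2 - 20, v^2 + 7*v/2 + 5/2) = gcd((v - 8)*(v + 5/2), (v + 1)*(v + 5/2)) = v + 5/2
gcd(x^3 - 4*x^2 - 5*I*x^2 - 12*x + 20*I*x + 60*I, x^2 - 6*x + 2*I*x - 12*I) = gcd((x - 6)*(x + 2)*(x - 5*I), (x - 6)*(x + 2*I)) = x - 6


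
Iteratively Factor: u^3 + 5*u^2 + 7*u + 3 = (u + 3)*(u^2 + 2*u + 1) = (u + 1)*(u + 3)*(u + 1)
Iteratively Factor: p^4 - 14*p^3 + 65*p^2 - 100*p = (p - 4)*(p^3 - 10*p^2 + 25*p) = (p - 5)*(p - 4)*(p^2 - 5*p) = (p - 5)^2*(p - 4)*(p)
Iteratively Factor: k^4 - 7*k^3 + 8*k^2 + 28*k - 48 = (k - 2)*(k^3 - 5*k^2 - 2*k + 24) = (k - 3)*(k - 2)*(k^2 - 2*k - 8) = (k - 3)*(k - 2)*(k + 2)*(k - 4)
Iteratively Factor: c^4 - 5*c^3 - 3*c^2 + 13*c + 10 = (c + 1)*(c^3 - 6*c^2 + 3*c + 10) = (c + 1)^2*(c^2 - 7*c + 10) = (c - 5)*(c + 1)^2*(c - 2)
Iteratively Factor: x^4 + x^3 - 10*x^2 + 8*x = (x)*(x^3 + x^2 - 10*x + 8) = x*(x - 2)*(x^2 + 3*x - 4) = x*(x - 2)*(x - 1)*(x + 4)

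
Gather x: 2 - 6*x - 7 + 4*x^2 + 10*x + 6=4*x^2 + 4*x + 1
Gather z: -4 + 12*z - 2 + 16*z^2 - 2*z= 16*z^2 + 10*z - 6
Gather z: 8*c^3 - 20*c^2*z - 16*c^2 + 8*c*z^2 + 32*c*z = 8*c^3 - 16*c^2 + 8*c*z^2 + z*(-20*c^2 + 32*c)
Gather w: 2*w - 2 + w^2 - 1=w^2 + 2*w - 3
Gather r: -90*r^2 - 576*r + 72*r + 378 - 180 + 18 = -90*r^2 - 504*r + 216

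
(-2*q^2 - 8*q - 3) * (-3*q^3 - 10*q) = 6*q^5 + 24*q^4 + 29*q^3 + 80*q^2 + 30*q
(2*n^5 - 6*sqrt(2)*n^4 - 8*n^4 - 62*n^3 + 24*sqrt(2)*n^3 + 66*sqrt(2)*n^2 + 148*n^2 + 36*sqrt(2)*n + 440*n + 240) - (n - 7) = 2*n^5 - 6*sqrt(2)*n^4 - 8*n^4 - 62*n^3 + 24*sqrt(2)*n^3 + 66*sqrt(2)*n^2 + 148*n^2 + 36*sqrt(2)*n + 439*n + 247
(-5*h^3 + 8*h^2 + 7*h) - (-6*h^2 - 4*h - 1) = -5*h^3 + 14*h^2 + 11*h + 1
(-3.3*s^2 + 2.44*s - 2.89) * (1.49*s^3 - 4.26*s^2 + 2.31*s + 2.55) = -4.917*s^5 + 17.6936*s^4 - 22.3235*s^3 + 9.5328*s^2 - 0.453900000000001*s - 7.3695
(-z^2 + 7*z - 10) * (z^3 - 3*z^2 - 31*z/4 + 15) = -z^5 + 10*z^4 - 93*z^3/4 - 157*z^2/4 + 365*z/2 - 150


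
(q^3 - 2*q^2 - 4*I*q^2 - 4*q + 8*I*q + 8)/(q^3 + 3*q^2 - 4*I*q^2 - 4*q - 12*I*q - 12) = (q - 2)/(q + 3)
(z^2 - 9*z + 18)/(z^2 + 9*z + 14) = (z^2 - 9*z + 18)/(z^2 + 9*z + 14)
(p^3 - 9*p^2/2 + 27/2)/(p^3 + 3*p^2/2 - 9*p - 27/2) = (p - 3)/(p + 3)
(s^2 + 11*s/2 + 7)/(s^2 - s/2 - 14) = (s + 2)/(s - 4)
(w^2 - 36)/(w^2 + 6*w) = (w - 6)/w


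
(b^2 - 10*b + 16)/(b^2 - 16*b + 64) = (b - 2)/(b - 8)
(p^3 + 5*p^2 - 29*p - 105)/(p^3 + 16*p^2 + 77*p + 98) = (p^2 - 2*p - 15)/(p^2 + 9*p + 14)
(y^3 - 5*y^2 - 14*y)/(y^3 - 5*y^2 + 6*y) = (y^2 - 5*y - 14)/(y^2 - 5*y + 6)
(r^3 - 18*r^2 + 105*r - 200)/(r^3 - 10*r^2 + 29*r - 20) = (r^2 - 13*r + 40)/(r^2 - 5*r + 4)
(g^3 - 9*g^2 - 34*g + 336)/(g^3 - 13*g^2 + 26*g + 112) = (g + 6)/(g + 2)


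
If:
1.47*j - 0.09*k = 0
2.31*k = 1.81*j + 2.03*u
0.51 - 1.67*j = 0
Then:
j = 0.31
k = 4.99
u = 5.40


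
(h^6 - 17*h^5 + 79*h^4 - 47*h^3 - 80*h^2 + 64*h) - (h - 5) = h^6 - 17*h^5 + 79*h^4 - 47*h^3 - 80*h^2 + 63*h + 5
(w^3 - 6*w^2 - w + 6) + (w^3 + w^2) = 2*w^3 - 5*w^2 - w + 6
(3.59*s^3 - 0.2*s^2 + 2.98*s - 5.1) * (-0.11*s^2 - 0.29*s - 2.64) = -0.3949*s^5 - 1.0191*s^4 - 9.7474*s^3 + 0.2248*s^2 - 6.3882*s + 13.464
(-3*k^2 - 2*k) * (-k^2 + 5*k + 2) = 3*k^4 - 13*k^3 - 16*k^2 - 4*k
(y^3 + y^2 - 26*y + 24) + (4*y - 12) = y^3 + y^2 - 22*y + 12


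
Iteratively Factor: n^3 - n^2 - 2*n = (n)*(n^2 - n - 2) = n*(n - 2)*(n + 1)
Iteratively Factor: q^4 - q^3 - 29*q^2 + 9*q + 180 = (q - 5)*(q^3 + 4*q^2 - 9*q - 36) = (q - 5)*(q + 4)*(q^2 - 9) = (q - 5)*(q - 3)*(q + 4)*(q + 3)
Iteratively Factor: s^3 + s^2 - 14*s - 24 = (s - 4)*(s^2 + 5*s + 6) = (s - 4)*(s + 2)*(s + 3)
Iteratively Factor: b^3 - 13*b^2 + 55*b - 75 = (b - 5)*(b^2 - 8*b + 15) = (b - 5)^2*(b - 3)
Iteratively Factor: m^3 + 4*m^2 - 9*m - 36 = (m + 3)*(m^2 + m - 12) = (m + 3)*(m + 4)*(m - 3)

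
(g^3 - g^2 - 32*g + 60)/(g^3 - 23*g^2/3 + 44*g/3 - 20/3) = 3*(g + 6)/(3*g - 2)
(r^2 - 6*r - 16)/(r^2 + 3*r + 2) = (r - 8)/(r + 1)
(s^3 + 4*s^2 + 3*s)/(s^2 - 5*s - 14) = s*(s^2 + 4*s + 3)/(s^2 - 5*s - 14)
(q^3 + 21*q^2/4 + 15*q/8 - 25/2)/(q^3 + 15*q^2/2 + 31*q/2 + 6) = (8*q^2 + 10*q - 25)/(4*(2*q^2 + 7*q + 3))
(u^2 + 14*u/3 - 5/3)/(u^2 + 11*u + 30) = (u - 1/3)/(u + 6)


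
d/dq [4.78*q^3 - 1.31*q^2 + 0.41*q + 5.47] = 14.34*q^2 - 2.62*q + 0.41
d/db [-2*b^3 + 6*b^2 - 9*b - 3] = -6*b^2 + 12*b - 9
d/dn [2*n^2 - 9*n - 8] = 4*n - 9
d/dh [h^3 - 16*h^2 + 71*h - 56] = 3*h^2 - 32*h + 71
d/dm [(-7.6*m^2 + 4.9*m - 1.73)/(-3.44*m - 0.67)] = (26.144*m^2 + 10.184*m - 9.2342)/(11.8336*m^2 + 4.6096*m + 0.4489)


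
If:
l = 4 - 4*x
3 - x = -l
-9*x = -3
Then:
No Solution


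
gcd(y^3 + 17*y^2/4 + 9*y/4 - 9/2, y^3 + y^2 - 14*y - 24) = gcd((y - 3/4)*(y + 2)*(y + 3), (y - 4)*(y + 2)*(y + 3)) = y^2 + 5*y + 6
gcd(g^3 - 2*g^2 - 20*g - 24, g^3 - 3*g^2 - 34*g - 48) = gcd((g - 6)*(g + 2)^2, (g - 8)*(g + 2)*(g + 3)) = g + 2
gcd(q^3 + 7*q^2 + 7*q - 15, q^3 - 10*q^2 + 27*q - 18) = q - 1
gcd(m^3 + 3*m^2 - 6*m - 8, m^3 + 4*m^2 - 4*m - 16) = m^2 + 2*m - 8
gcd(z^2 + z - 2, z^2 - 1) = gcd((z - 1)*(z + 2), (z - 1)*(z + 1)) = z - 1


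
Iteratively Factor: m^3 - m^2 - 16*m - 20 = (m + 2)*(m^2 - 3*m - 10) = (m - 5)*(m + 2)*(m + 2)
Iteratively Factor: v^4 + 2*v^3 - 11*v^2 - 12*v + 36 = (v - 2)*(v^3 + 4*v^2 - 3*v - 18) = (v - 2)*(v + 3)*(v^2 + v - 6) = (v - 2)*(v + 3)^2*(v - 2)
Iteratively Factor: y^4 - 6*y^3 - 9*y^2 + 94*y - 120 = (y + 4)*(y^3 - 10*y^2 + 31*y - 30) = (y - 2)*(y + 4)*(y^2 - 8*y + 15) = (y - 5)*(y - 2)*(y + 4)*(y - 3)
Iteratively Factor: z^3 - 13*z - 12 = (z + 3)*(z^2 - 3*z - 4) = (z - 4)*(z + 3)*(z + 1)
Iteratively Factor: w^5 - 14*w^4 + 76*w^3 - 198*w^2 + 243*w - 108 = (w - 3)*(w^4 - 11*w^3 + 43*w^2 - 69*w + 36) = (w - 3)*(w - 1)*(w^3 - 10*w^2 + 33*w - 36) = (w - 3)^2*(w - 1)*(w^2 - 7*w + 12) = (w - 3)^3*(w - 1)*(w - 4)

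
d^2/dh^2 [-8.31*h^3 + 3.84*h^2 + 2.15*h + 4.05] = 7.68 - 49.86*h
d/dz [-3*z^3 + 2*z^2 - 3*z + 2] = -9*z^2 + 4*z - 3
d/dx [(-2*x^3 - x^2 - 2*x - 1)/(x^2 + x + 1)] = (-2*x^4 - 4*x^3 - 5*x^2 - 1)/(x^4 + 2*x^3 + 3*x^2 + 2*x + 1)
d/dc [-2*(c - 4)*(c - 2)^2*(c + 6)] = -8*c^3 + 12*c^2 + 112*c - 208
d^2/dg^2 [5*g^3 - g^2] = 30*g - 2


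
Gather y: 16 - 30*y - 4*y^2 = -4*y^2 - 30*y + 16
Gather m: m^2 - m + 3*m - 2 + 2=m^2 + 2*m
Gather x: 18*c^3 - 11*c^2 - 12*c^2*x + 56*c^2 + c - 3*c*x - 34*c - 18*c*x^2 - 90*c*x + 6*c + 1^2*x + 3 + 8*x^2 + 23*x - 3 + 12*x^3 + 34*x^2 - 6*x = 18*c^3 + 45*c^2 - 27*c + 12*x^3 + x^2*(42 - 18*c) + x*(-12*c^2 - 93*c + 18)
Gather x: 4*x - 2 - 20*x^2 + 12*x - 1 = -20*x^2 + 16*x - 3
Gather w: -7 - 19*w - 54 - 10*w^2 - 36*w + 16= -10*w^2 - 55*w - 45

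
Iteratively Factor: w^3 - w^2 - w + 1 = (w - 1)*(w^2 - 1) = (w - 1)^2*(w + 1)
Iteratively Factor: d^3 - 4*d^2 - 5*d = (d - 5)*(d^2 + d) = d*(d - 5)*(d + 1)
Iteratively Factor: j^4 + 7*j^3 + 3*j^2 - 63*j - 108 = (j + 4)*(j^3 + 3*j^2 - 9*j - 27) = (j + 3)*(j + 4)*(j^2 - 9) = (j + 3)^2*(j + 4)*(j - 3)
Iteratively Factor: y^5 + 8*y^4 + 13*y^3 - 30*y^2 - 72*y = (y + 3)*(y^4 + 5*y^3 - 2*y^2 - 24*y) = (y - 2)*(y + 3)*(y^3 + 7*y^2 + 12*y) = (y - 2)*(y + 3)*(y + 4)*(y^2 + 3*y) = y*(y - 2)*(y + 3)*(y + 4)*(y + 3)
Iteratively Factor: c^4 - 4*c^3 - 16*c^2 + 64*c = (c - 4)*(c^3 - 16*c) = (c - 4)^2*(c^2 + 4*c) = c*(c - 4)^2*(c + 4)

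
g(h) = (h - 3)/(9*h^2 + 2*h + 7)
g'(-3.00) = -0.03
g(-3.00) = -0.07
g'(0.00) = 0.27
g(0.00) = -0.43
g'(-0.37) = -0.15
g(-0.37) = -0.45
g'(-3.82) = -0.02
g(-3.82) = -0.05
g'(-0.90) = -0.27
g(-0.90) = -0.31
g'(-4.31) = -0.01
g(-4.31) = -0.04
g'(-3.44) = -0.02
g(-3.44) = -0.06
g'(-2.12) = -0.08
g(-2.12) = -0.12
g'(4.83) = 0.00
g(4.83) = 0.01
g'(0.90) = 0.21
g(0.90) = -0.13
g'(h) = (-18*h - 2)*(h - 3)/(9*h^2 + 2*h + 7)^2 + 1/(9*h^2 + 2*h + 7) = (-9*h^2 + 54*h + 13)/(81*h^4 + 36*h^3 + 130*h^2 + 28*h + 49)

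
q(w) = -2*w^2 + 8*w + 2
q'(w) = 8 - 4*w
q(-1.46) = -13.94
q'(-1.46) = 13.84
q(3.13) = 7.45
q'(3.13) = -4.52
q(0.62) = 6.19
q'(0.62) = 5.52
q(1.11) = 8.42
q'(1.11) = 3.56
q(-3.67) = -54.30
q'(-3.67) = 22.68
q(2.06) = 9.99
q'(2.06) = -0.24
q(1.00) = 8.00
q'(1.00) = 4.00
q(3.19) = 7.17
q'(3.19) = -4.76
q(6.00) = -22.00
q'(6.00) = -16.00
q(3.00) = 8.00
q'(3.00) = -4.00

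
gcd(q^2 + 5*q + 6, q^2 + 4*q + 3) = q + 3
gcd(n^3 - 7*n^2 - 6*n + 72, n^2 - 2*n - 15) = n + 3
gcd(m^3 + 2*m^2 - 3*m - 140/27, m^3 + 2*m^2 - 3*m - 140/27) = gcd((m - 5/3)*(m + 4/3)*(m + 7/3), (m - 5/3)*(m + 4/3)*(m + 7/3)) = m^3 + 2*m^2 - 3*m - 140/27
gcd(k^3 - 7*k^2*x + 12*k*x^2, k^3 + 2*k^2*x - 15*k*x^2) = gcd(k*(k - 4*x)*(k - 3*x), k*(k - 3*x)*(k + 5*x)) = -k^2 + 3*k*x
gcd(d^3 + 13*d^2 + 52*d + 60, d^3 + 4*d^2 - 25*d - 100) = d + 5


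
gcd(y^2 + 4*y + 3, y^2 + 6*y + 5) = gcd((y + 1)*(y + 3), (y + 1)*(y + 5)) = y + 1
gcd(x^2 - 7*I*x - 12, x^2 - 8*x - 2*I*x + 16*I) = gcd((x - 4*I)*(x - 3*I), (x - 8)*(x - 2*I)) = 1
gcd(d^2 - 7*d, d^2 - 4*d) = d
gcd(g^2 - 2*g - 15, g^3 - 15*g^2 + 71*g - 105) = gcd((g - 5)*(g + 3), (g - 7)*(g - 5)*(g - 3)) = g - 5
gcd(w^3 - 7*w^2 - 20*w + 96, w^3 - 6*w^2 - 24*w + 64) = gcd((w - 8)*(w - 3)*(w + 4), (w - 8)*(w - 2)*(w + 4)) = w^2 - 4*w - 32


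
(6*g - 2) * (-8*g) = -48*g^2 + 16*g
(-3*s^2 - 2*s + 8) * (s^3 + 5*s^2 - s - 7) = -3*s^5 - 17*s^4 + s^3 + 63*s^2 + 6*s - 56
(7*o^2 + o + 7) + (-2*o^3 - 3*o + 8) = -2*o^3 + 7*o^2 - 2*o + 15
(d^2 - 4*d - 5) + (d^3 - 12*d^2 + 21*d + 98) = d^3 - 11*d^2 + 17*d + 93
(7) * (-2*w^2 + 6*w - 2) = -14*w^2 + 42*w - 14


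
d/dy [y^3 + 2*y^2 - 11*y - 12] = 3*y^2 + 4*y - 11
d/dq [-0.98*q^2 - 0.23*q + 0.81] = -1.96*q - 0.23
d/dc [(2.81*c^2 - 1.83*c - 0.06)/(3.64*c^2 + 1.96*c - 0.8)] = (12.1688*c^2 - 4.0592*c + 1.5816)/(13.2496*c^4 + 14.2688*c^3 - 1.9824*c^2 - 3.136*c + 0.64)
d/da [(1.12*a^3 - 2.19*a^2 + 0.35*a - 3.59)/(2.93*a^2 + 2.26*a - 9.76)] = (3.2816*a^4 + 5.0624*a^3 - 38.7685*a^2 + 63.7862*a + 4.6974)/(8.5849*a^4 + 13.2436*a^3 - 52.086*a^2 - 44.1152*a + 95.2576)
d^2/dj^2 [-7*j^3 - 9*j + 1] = -42*j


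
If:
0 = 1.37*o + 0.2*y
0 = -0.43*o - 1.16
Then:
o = -2.70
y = 18.48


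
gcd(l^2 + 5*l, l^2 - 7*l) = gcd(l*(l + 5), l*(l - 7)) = l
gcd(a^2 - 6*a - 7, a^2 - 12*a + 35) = a - 7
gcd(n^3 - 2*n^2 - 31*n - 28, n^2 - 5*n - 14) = n - 7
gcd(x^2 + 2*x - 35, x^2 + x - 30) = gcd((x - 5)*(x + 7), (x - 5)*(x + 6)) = x - 5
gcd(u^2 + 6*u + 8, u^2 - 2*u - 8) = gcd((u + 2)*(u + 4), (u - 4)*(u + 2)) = u + 2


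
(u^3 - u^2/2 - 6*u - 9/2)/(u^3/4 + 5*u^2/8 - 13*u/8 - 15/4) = 4*(2*u^3 - u^2 - 12*u - 9)/(2*u^3 + 5*u^2 - 13*u - 30)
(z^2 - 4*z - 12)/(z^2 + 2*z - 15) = (z^2 - 4*z - 12)/(z^2 + 2*z - 15)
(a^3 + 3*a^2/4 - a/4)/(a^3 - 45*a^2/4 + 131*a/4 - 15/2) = a*(a + 1)/(a^2 - 11*a + 30)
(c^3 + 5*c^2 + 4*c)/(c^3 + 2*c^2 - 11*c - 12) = c/(c - 3)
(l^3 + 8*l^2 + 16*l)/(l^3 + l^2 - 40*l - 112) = l/(l - 7)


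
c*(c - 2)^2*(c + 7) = c^4 + 3*c^3 - 24*c^2 + 28*c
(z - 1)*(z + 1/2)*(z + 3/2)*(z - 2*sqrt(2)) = z^4 - 2*sqrt(2)*z^3 + z^3 - 2*sqrt(2)*z^2 - 5*z^2/4 - 3*z/4 + 5*sqrt(2)*z/2 + 3*sqrt(2)/2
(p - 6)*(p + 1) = p^2 - 5*p - 6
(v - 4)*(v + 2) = v^2 - 2*v - 8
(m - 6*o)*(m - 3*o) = m^2 - 9*m*o + 18*o^2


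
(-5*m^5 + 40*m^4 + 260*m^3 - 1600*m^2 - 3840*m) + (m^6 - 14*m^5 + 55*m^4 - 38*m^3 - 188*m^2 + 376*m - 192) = m^6 - 19*m^5 + 95*m^4 + 222*m^3 - 1788*m^2 - 3464*m - 192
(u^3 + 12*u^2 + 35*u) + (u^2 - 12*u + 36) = u^3 + 13*u^2 + 23*u + 36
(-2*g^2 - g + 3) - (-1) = -2*g^2 - g + 4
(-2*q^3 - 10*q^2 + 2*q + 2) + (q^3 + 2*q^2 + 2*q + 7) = -q^3 - 8*q^2 + 4*q + 9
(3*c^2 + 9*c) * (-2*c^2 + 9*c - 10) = -6*c^4 + 9*c^3 + 51*c^2 - 90*c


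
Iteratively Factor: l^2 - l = (l - 1)*(l)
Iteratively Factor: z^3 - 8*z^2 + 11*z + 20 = (z + 1)*(z^2 - 9*z + 20) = (z - 4)*(z + 1)*(z - 5)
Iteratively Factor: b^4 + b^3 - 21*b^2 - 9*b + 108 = (b + 4)*(b^3 - 3*b^2 - 9*b + 27) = (b + 3)*(b + 4)*(b^2 - 6*b + 9) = (b - 3)*(b + 3)*(b + 4)*(b - 3)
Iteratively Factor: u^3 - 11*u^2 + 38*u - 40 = (u - 5)*(u^2 - 6*u + 8) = (u - 5)*(u - 2)*(u - 4)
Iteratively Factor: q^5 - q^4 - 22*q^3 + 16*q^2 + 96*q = (q - 4)*(q^4 + 3*q^3 - 10*q^2 - 24*q) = (q - 4)*(q + 2)*(q^3 + q^2 - 12*q) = q*(q - 4)*(q + 2)*(q^2 + q - 12) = q*(q - 4)*(q + 2)*(q + 4)*(q - 3)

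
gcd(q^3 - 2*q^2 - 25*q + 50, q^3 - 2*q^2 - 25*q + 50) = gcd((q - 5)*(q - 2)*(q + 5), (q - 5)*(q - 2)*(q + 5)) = q^3 - 2*q^2 - 25*q + 50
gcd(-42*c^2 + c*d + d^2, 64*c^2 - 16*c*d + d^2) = 1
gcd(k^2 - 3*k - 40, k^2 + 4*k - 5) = k + 5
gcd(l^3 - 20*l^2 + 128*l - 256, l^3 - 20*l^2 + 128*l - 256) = l^3 - 20*l^2 + 128*l - 256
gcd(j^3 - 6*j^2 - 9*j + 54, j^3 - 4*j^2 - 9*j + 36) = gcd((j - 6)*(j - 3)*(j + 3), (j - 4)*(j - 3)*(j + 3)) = j^2 - 9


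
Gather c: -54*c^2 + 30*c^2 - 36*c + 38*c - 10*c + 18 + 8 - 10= -24*c^2 - 8*c + 16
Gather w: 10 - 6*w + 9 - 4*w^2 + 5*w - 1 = -4*w^2 - w + 18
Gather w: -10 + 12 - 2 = 0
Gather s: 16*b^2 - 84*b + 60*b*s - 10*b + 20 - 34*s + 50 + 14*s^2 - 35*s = 16*b^2 - 94*b + 14*s^2 + s*(60*b - 69) + 70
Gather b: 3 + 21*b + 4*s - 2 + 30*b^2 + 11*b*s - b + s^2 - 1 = 30*b^2 + b*(11*s + 20) + s^2 + 4*s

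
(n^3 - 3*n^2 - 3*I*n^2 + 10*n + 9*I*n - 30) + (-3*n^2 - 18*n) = n^3 - 6*n^2 - 3*I*n^2 - 8*n + 9*I*n - 30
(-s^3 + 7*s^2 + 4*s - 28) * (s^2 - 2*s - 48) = -s^5 + 9*s^4 + 38*s^3 - 372*s^2 - 136*s + 1344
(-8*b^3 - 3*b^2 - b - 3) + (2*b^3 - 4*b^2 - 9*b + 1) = -6*b^3 - 7*b^2 - 10*b - 2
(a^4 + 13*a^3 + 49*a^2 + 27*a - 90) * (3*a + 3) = 3*a^5 + 42*a^4 + 186*a^3 + 228*a^2 - 189*a - 270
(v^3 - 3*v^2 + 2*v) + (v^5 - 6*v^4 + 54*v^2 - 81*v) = v^5 - 6*v^4 + v^3 + 51*v^2 - 79*v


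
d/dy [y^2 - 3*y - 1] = 2*y - 3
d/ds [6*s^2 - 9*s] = 12*s - 9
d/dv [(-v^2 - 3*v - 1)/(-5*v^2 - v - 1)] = 2*(-7*v^2 - 4*v + 1)/(25*v^4 + 10*v^3 + 11*v^2 + 2*v + 1)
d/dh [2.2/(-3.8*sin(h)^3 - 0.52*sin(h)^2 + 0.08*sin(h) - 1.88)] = (25.08*sin(h)^2 + 2.288*sin(h) - 0.176)*cos(h)/(3.8*sin(h)^3 + 0.52*sin(h)^2 - 0.08*sin(h) + 1.88)^2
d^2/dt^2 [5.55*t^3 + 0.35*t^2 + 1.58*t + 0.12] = 33.3*t + 0.7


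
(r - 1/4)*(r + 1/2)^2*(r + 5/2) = r^4 + 13*r^3/4 + 15*r^2/8 - r/16 - 5/32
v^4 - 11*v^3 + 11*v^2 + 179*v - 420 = (v - 7)*(v - 5)*(v - 3)*(v + 4)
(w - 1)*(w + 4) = w^2 + 3*w - 4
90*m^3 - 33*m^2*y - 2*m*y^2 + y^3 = (-5*m + y)*(-3*m + y)*(6*m + y)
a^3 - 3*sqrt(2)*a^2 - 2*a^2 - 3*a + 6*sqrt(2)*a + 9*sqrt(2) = (a - 3)*(a + 1)*(a - 3*sqrt(2))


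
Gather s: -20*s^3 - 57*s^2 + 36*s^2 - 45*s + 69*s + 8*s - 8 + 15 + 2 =-20*s^3 - 21*s^2 + 32*s + 9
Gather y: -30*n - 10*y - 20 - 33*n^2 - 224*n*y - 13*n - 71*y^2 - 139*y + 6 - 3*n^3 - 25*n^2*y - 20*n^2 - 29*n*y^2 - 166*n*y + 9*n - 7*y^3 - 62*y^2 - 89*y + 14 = -3*n^3 - 53*n^2 - 34*n - 7*y^3 + y^2*(-29*n - 133) + y*(-25*n^2 - 390*n - 238)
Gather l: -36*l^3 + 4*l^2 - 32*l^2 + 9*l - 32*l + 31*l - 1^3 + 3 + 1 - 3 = -36*l^3 - 28*l^2 + 8*l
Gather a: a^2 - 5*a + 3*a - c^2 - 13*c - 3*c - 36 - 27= a^2 - 2*a - c^2 - 16*c - 63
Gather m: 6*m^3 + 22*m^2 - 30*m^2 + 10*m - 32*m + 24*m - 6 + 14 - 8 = 6*m^3 - 8*m^2 + 2*m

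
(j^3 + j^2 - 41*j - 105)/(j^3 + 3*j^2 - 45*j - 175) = (j + 3)/(j + 5)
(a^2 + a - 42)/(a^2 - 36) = (a + 7)/(a + 6)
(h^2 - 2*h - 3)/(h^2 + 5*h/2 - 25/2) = 2*(h^2 - 2*h - 3)/(2*h^2 + 5*h - 25)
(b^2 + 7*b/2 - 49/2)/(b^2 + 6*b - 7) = (b - 7/2)/(b - 1)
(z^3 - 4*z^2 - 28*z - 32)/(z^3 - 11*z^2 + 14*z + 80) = (z + 2)/(z - 5)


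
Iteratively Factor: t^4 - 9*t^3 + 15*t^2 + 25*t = (t - 5)*(t^3 - 4*t^2 - 5*t) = t*(t - 5)*(t^2 - 4*t - 5) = t*(t - 5)^2*(t + 1)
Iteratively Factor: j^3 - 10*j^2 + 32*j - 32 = (j - 4)*(j^2 - 6*j + 8) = (j - 4)^2*(j - 2)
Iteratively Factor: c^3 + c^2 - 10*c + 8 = (c + 4)*(c^2 - 3*c + 2) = (c - 2)*(c + 4)*(c - 1)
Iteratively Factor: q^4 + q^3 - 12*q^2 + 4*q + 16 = (q - 2)*(q^3 + 3*q^2 - 6*q - 8) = (q - 2)*(q + 1)*(q^2 + 2*q - 8) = (q - 2)*(q + 1)*(q + 4)*(q - 2)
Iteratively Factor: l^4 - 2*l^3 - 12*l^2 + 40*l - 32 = (l - 2)*(l^3 - 12*l + 16) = (l - 2)^2*(l^2 + 2*l - 8) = (l - 2)^3*(l + 4)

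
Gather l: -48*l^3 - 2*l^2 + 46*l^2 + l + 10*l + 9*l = -48*l^3 + 44*l^2 + 20*l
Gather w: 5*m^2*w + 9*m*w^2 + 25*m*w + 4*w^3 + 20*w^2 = 4*w^3 + w^2*(9*m + 20) + w*(5*m^2 + 25*m)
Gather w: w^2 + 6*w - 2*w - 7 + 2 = w^2 + 4*w - 5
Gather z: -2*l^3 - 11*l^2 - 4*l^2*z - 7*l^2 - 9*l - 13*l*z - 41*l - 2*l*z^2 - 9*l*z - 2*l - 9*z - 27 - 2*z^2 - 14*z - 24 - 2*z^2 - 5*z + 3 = -2*l^3 - 18*l^2 - 52*l + z^2*(-2*l - 4) + z*(-4*l^2 - 22*l - 28) - 48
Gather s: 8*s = 8*s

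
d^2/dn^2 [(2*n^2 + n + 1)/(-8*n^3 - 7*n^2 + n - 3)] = 2*(-128*n^6 - 192*n^5 - 600*n^4 - 183*n^3 + 147*n^2 + 156*n - 1)/(512*n^9 + 1344*n^8 + 984*n^7 + 583*n^6 + 885*n^5 + 318*n^4 + 89*n^3 + 198*n^2 - 27*n + 27)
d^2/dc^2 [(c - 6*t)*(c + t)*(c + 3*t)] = 6*c - 4*t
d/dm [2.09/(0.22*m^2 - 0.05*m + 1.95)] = (0.1045 - 0.9196*m)/(0.22*m^2 - 0.05*m + 1.95)^2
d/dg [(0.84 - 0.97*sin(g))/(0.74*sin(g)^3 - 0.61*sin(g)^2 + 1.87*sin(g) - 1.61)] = (1.4356*sin(g)^3 - 2.4565*sin(g)^2 + 1.0248*sin(g) - 0.00909999999999989)*cos(g)/(0.5476*sin(g)^6 - 0.9028*sin(g)^5 + 3.1397*sin(g)^4 - 4.6642*sin(g)^3 + 5.4611*sin(g)^2 - 6.0214*sin(g) + 2.5921)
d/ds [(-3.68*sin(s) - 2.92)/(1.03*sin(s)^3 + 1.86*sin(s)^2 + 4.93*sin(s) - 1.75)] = (7.5808*sin(s)^3 + 15.8676*sin(s)^2 + 10.8624*sin(s) + 20.8356)*cos(s)/(1.0609*sin(s)^6 + 3.8316*sin(s)^5 + 13.6154*sin(s)^4 + 14.7346*sin(s)^3 + 17.7949*sin(s)^2 - 17.255*sin(s) + 3.0625)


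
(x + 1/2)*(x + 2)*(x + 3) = x^3 + 11*x^2/2 + 17*x/2 + 3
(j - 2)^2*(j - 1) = j^3 - 5*j^2 + 8*j - 4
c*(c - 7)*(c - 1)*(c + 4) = c^4 - 4*c^3 - 25*c^2 + 28*c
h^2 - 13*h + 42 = (h - 7)*(h - 6)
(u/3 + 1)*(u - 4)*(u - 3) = u^3/3 - 4*u^2/3 - 3*u + 12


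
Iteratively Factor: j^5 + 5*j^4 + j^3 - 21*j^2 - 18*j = (j + 3)*(j^4 + 2*j^3 - 5*j^2 - 6*j) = (j + 3)^2*(j^3 - j^2 - 2*j) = (j - 2)*(j + 3)^2*(j^2 + j) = (j - 2)*(j + 1)*(j + 3)^2*(j)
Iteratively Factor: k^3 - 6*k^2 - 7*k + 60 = (k - 4)*(k^2 - 2*k - 15) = (k - 4)*(k + 3)*(k - 5)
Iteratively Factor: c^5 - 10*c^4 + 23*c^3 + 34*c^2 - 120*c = (c - 5)*(c^4 - 5*c^3 - 2*c^2 + 24*c) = (c - 5)*(c - 4)*(c^3 - c^2 - 6*c) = c*(c - 5)*(c - 4)*(c^2 - c - 6) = c*(c - 5)*(c - 4)*(c - 3)*(c + 2)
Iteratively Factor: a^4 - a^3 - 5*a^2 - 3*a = (a)*(a^3 - a^2 - 5*a - 3) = a*(a + 1)*(a^2 - 2*a - 3) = a*(a - 3)*(a + 1)*(a + 1)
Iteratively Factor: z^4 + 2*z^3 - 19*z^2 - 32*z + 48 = (z + 4)*(z^3 - 2*z^2 - 11*z + 12) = (z + 3)*(z + 4)*(z^2 - 5*z + 4) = (z - 1)*(z + 3)*(z + 4)*(z - 4)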